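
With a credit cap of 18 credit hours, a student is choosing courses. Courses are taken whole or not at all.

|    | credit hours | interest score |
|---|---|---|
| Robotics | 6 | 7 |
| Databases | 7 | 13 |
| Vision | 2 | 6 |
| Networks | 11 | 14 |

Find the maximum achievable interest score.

27

Allowing fractional choices, the relaxed optimum would be about 30.5, but courses are indivisible.
Robotics + Databases + Vision: credit hours 6 + 7 + 2 = 15 ≤ 18, interest score 7 + 13 + 6 = 26.
Robotics + Networks: credit hours 6 + 11 = 17 ≤ 18, interest score 7 + 14 = 21.
Databases + Networks: credit hours 7 + 11 = 18 ≤ 18, interest score 13 + 14 = 27.
Best is Databases and Networks with total interest score 27.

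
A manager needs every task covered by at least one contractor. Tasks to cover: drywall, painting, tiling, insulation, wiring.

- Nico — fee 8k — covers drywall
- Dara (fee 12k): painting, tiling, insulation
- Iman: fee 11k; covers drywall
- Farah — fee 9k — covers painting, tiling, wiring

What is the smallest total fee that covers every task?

29

Choose Nico, Dara, and Farah: together they cover drywall, painting, tiling, insulation, wiring — every task.
Total fee: 8 + 12 + 9 = 29.
No cover costs less than 29.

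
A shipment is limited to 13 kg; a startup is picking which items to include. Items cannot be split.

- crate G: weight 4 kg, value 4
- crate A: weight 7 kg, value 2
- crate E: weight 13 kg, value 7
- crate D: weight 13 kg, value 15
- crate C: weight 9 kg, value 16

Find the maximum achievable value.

Treat it as a binary knapsack problem.
Take crate G and crate C: weight 4 + 9 = 13 ≤ 13, value 4 + 16 = 20.
No other feasible combination does better.

20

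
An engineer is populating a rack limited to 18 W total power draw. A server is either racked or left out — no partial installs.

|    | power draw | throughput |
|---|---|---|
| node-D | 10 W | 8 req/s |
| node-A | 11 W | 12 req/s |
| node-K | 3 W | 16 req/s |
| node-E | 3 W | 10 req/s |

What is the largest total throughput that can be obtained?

This is an integer program with binary decision variables.
Allowing fractional choices, the relaxed optimum would be about 38.8, but servers are indivisible.
node-A + node-K + node-E: power draw 11 + 3 + 3 = 17 ≤ 18, throughput 12 + 16 + 10 = 38.
node-A + node-K: power draw 11 + 3 = 14 ≤ 18, throughput 12 + 16 = 28.
node-D + node-K + node-E: power draw 10 + 3 + 3 = 16 ≤ 18, throughput 8 + 16 + 10 = 34.
Best is node-A, node-K, and node-E with total throughput 38.

38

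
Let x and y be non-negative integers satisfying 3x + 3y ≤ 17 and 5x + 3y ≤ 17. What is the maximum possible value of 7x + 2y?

Relaxing integrality, the LP optimum is 23.80 at (x,y) = (3.4, 0), which is not an integer point.
(x,y)=(3,0): 3·3+3·0=9≤17, 5·3+3·0=15≤17, objective 21.
(x,y)=(2,1): 3·2+3·1=9≤17, 5·2+3·1=13≤17, objective 16.
(x,y)=(2,0): 3·2+3·0=6≤17, 5·2+3·0=10≤17, objective 14.
No feasible integer point exceeds 21.

21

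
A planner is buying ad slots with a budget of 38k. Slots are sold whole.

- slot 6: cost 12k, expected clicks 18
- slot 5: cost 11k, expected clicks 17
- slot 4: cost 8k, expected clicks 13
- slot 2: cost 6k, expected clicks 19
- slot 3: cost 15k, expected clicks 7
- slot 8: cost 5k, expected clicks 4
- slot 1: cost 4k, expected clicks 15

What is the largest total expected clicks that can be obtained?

slot 6 + slot 5 + slot 2 + slot 1: cost 12 + 11 + 6 + 4 = 33 ≤ 38, expected clicks 18 + 17 + 19 + 15 = 69.
slot 6 + slot 4 + slot 2 + slot 8 + slot 1: cost 12 + 8 + 6 + 5 + 4 = 35 ≤ 38, expected clicks 18 + 13 + 19 + 4 + 15 = 69.
slot 6 + slot 5 + slot 2 + slot 8 + slot 1: cost 12 + 11 + 6 + 5 + 4 = 38 ≤ 38, expected clicks 18 + 17 + 19 + 4 + 15 = 73.
Best is slot 6, slot 5, slot 2, slot 8, and slot 1 with total expected clicks 73.

73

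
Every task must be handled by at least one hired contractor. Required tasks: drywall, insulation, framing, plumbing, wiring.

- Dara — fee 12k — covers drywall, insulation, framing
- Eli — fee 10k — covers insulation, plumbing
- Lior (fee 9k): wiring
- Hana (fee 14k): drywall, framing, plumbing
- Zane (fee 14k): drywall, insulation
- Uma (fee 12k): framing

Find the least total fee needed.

Choose Dara, Eli, and Lior: together they cover drywall, insulation, framing, plumbing, wiring — every task.
Total fee: 12 + 10 + 9 = 31.
No cover costs less than 31.

31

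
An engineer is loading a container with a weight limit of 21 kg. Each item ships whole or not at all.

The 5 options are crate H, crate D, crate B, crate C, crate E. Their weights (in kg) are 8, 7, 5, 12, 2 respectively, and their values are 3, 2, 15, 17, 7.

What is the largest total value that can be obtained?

39

This is a 0-1 knapsack instance.
Allowing fractional choices, the relaxed optimum would be about 39.8, but items are indivisible.
crate D + crate C + crate E: weight 7 + 12 + 2 = 21 ≤ 21, value 2 + 17 + 7 = 26.
crate B + crate C + crate E: weight 5 + 12 + 2 = 19 ≤ 21, value 15 + 17 + 7 = 39.
crate B + crate C: weight 5 + 12 = 17 ≤ 21, value 15 + 17 = 32.
Best is crate B, crate C, and crate E with total value 39.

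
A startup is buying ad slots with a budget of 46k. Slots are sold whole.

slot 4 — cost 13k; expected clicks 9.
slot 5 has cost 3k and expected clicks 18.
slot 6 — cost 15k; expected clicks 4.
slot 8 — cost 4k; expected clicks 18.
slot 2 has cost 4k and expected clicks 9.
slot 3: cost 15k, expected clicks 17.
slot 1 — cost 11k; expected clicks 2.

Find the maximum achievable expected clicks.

Treat it as a binary knapsack problem.
slot 4 + slot 5 + slot 8 + slot 2 + slot 3: cost 13 + 3 + 4 + 4 + 15 = 39 ≤ 46, expected clicks 9 + 18 + 18 + 9 + 17 = 71.
slot 5 + slot 8 + slot 2 + slot 3 + slot 1: cost 3 + 4 + 4 + 15 + 11 = 37 ≤ 46, expected clicks 18 + 18 + 9 + 17 + 2 = 64.
slot 5 + slot 6 + slot 8 + slot 2 + slot 3: cost 3 + 15 + 4 + 4 + 15 = 41 ≤ 46, expected clicks 18 + 4 + 18 + 9 + 17 = 66.
Best is slot 4, slot 5, slot 8, slot 2, and slot 3 with total expected clicks 71.

71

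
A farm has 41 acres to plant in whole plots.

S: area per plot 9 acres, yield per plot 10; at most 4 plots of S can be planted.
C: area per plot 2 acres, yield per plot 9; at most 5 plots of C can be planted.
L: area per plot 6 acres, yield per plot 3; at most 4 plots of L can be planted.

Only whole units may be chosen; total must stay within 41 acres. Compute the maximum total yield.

75

Take 3×S and 5×C: area 37 ≤ 41, yield 3·10 + 5·9 = 75.
C has the best ratio (9/2) and is taken to its limit of 5; remaining capacity is filled optimally with the others.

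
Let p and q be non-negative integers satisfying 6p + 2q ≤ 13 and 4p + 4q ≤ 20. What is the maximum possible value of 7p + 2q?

Relaxing integrality, the LP optimum is 15.17 at (p,q) = (2.17, 0), which is not an integer point.
(p,q)=(2,0): 6·2+2·0=12≤13, 4·2+4·0=8≤20, objective 14.
(p,q)=(1,1): 6·1+2·1=8≤13, 4·1+4·1=8≤20, objective 9.
(p,q)=(1,0): 6·1+2·0=6≤13, 4·1+4·0=4≤20, objective 7.
The best lattice point is (2,0), giving 14.

14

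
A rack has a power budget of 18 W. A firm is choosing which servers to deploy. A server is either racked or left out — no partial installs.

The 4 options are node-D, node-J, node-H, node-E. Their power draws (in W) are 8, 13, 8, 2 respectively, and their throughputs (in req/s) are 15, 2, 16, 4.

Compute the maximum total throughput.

35

node-D + node-H + node-E: power draw 8 + 8 + 2 = 18 ≤ 18, throughput 15 + 16 + 4 = 35.
node-D + node-H: power draw 8 + 8 = 16 ≤ 18, throughput 15 + 16 = 31.
Best is node-D, node-H, and node-E with total throughput 35.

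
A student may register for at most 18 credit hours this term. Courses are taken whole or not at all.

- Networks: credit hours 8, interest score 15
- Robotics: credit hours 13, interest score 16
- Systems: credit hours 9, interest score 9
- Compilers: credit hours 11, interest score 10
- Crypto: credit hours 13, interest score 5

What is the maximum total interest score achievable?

24

Allowing fractional choices, the relaxed optimum would be about 27.3, but courses are indivisible.
Networks + Systems: credit hours 8 + 9 = 17 ≤ 18, interest score 15 + 9 = 24.
Robotics: credit hours 13 ≤ 18, interest score 16.
Best is Networks and Systems with total interest score 24.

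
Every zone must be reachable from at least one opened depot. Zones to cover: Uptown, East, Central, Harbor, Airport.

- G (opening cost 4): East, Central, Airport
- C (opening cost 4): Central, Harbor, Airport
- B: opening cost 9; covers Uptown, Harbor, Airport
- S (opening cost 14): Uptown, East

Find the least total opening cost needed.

13

Choose G and B: together they cover Uptown, East, Central, Harbor, Airport — every zone.
Total opening cost: 4 + 9 = 13.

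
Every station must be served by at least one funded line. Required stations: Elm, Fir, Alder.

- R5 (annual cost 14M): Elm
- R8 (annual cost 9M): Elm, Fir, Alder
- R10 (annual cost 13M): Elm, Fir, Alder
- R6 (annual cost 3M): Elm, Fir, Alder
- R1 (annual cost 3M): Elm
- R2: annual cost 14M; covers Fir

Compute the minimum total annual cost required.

3

R6 alone covers Elm, Fir, Alder — every station.
Total annual cost: 3.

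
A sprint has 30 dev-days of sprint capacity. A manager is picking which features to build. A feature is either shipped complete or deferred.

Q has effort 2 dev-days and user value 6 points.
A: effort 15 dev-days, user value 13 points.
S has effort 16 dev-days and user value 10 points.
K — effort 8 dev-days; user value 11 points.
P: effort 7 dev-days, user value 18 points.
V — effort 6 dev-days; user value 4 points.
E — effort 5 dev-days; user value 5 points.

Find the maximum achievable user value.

44

Take Q, K, P, V, and E: effort 2 + 8 + 7 + 6 + 5 = 28 ≤ 30, user value 6 + 11 + 18 + 4 + 5 = 44.
No other feasible combination does better.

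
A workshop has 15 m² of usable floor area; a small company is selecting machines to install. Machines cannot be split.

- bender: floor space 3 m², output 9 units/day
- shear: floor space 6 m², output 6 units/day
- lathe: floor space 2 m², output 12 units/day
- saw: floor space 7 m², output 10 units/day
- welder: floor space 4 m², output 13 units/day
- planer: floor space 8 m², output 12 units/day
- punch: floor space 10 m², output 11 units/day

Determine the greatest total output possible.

lathe + welder + planer: floor space 2 + 4 + 8 = 14 ≤ 15, output 12 + 13 + 12 = 37.
bender + shear + lathe + welder: floor space 3 + 6 + 2 + 4 = 15 ≤ 15, output 9 + 6 + 12 + 13 = 40.
Best is bender, shear, lathe, and welder with total output 40.

40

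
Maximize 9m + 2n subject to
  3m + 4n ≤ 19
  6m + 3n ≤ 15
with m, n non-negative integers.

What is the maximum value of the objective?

Relaxing integrality, the LP optimum is 22.50 at (m,n) = (2.5, 0), which is not an integer point.
(m,n)=(2,1): 3·2+4·1=10≤19, 6·2+3·1=15≤15, objective 20.
(m,n)=(2,0): 3·2+4·0=6≤19, 6·2+3·0=12≤15, objective 18.
(m,n)=(1,2): 3·1+4·2=11≤19, 6·1+3·2=12≤15, objective 13.
No feasible integer point exceeds 20.

20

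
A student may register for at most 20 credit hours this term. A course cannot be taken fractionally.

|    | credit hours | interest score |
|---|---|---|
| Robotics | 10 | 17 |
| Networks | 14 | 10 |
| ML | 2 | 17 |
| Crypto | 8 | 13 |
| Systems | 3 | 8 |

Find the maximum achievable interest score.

47

This is a 0-1 knapsack instance.
Allowing fractional choices, the relaxed optimum would be about 50.1, but courses are indivisible.
Robotics + ML + Crypto: credit hours 10 + 2 + 8 = 20 ≤ 20, interest score 17 + 17 + 13 = 47.
Robotics + ML + Systems: credit hours 10 + 2 + 3 = 15 ≤ 20, interest score 17 + 17 + 8 = 42.
ML + Crypto + Systems: credit hours 2 + 8 + 3 = 13 ≤ 20, interest score 17 + 13 + 8 = 38.
Best is Robotics, ML, and Crypto with total interest score 47.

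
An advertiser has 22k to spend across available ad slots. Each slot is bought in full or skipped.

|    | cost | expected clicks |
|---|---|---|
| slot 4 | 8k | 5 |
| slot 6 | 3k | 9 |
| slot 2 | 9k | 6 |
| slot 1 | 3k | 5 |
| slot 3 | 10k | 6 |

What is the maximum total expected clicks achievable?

Allowing fractional choices, the relaxed optimum would be about 24.4, but ad slots are indivisible.
slot 6 + slot 2 + slot 1: cost 3 + 9 + 3 = 15 ≤ 22, expected clicks 9 + 6 + 5 = 20.
slot 6 + slot 1 + slot 3: cost 3 + 3 + 10 = 16 ≤ 22, expected clicks 9 + 5 + 6 = 20.
slot 6 + slot 2 + slot 3: cost 3 + 9 + 10 = 22 ≤ 22, expected clicks 9 + 6 + 6 = 21.
Best is slot 6, slot 2, and slot 3 with total expected clicks 21.

21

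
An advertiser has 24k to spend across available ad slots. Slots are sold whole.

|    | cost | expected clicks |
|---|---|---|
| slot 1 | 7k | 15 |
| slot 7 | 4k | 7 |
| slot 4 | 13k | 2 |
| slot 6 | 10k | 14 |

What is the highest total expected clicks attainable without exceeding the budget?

Allowing fractional choices, the relaxed optimum would be about 36.5, but ad slots are indivisible.
slot 1 + slot 7 + slot 6: cost 7 + 4 + 10 = 21 ≤ 24, expected clicks 15 + 7 + 14 = 36.
slot 1 + slot 6: cost 7 + 10 = 17 ≤ 24, expected clicks 15 + 14 = 29.
slot 1 + slot 7 + slot 4: cost 7 + 4 + 13 = 24 ≤ 24, expected clicks 15 + 7 + 2 = 24.
Best is slot 1, slot 7, and slot 6 with total expected clicks 36.

36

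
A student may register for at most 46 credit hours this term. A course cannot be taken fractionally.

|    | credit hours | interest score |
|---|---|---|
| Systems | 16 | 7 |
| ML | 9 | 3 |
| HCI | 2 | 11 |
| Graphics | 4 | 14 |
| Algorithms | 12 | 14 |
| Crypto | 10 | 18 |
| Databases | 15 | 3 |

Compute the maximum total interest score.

64

Take Systems, HCI, Graphics, Algorithms, and Crypto: credit hours 16 + 2 + 4 + 12 + 10 = 44 ≤ 46, interest score 7 + 11 + 14 + 14 + 18 = 64.
No other feasible combination does better.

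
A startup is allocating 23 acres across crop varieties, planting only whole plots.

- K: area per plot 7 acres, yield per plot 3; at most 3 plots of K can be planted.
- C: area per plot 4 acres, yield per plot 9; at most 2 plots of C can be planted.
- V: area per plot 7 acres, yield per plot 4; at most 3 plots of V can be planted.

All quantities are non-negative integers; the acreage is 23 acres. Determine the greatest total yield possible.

Take 2×C and 2×V: area 22 ≤ 23, yield 2·9 + 2·4 = 26.
C has the best ratio (9/4) and is taken to its limit of 2; remaining capacity is filled optimally with the others.

26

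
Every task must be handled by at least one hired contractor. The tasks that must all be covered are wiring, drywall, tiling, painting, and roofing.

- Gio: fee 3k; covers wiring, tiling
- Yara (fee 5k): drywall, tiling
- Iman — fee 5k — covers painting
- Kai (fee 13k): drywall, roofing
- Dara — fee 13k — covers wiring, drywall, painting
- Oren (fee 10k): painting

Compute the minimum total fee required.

21

The greedy cost-per-new-task heuristic would pick Gio, Yara, Iman, and Kai for 26, but a cheaper cover exists.
Choose Gio, Iman, and Kai: together they cover wiring, drywall, tiling, painting, roofing — every task.
Total fee: 3 + 5 + 13 = 21.
No cover costs less than 21.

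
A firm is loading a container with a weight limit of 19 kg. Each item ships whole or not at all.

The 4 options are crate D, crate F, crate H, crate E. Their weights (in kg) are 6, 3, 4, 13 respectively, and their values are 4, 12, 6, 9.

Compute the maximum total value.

22

This is a 0-1 knapsack instance.
crate D + crate F + crate H: weight 6 + 3 + 4 = 13 ≤ 19, value 4 + 12 + 6 = 22.
crate F + crate E: weight 3 + 13 = 16 ≤ 19, value 12 + 9 = 21.
crate F + crate H: weight 3 + 4 = 7 ≤ 19, value 12 + 6 = 18.
Best is crate D, crate F, and crate H with total value 22.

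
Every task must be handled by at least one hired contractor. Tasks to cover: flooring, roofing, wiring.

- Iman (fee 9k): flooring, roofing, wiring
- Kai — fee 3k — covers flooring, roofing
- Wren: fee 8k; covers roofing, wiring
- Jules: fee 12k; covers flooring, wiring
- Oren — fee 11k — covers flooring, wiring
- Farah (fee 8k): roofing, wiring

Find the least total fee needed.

The greedy cost-per-new-task heuristic would pick Kai and Wren for 11, but a cheaper cover exists.
Iman alone covers flooring, roofing, wiring — every task.
Total fee: 9.
No cover costs less than 9.

9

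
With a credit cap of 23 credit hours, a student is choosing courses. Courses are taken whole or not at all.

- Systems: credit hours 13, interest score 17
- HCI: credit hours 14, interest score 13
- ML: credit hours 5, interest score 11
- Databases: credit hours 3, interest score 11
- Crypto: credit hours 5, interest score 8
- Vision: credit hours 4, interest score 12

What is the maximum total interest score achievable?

Allowing fractional choices, the relaxed optimum would be about 49.8, but courses are indivisible.
Systems + Databases + Vision: credit hours 13 + 3 + 4 = 20 ≤ 23, interest score 17 + 11 + 12 = 40.
ML + Databases + Crypto + Vision: credit hours 5 + 3 + 5 + 4 = 17 ≤ 23, interest score 11 + 11 + 8 + 12 = 42.
Systems + ML + Vision: credit hours 13 + 5 + 4 = 22 ≤ 23, interest score 17 + 11 + 12 = 40.
Best is ML, Databases, Crypto, and Vision with total interest score 42.

42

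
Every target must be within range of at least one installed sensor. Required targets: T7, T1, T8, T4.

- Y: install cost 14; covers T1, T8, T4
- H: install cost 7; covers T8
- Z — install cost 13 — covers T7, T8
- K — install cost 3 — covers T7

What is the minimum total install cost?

This is an integer covering problem.
Choose Y and K: together they cover T7, T1, T8, T4 — every target.
Total install cost: 14 + 3 = 17.

17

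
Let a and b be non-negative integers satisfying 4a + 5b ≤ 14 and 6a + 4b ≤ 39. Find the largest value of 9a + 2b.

27

(a,b)=(3,0): 4·3+5·0=12≤14, 6·3+4·0=18≤39, objective 27.
(a,b)=(2,1): 4·2+5·1=13≤14, 6·2+4·1=16≤39, objective 20.
No feasible integer point exceeds 27.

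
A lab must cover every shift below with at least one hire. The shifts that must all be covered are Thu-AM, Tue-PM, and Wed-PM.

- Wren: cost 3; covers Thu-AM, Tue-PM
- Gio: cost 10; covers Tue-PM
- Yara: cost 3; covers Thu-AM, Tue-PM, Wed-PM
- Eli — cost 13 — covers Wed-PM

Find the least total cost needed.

3

Yara alone covers Thu-AM, Tue-PM, Wed-PM — every shift.
Total cost: 3.
No cover costs less than 3.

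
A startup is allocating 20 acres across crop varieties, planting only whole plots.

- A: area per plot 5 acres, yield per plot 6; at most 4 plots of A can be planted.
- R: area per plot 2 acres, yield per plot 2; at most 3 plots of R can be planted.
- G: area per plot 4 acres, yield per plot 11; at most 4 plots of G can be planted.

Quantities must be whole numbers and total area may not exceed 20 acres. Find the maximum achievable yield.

48

G has the best ratio (11/4); taking only G gives at most 4×11 = 44 (stopped by the supply cap of 4).
Mixing does better — 2×R and 4×G: area 20 ≤ 20, yield 2·2 + 4·11 = 48.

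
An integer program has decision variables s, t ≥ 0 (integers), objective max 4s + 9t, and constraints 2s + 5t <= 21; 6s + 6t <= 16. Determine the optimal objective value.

The continuous relaxation peaks at (0, 2.67) with value 24.00; rounding to a feasible lattice point costs some objective.
(s,t)=(0,2): 2·0+5·2=10≤21, 6·0+6·2=12≤16, objective 18.
(s,t)=(1,1): 2·1+5·1=7≤21, 6·1+6·1=12≤16, objective 13.
(s,t)=(0,1): 2·0+5·1=5≤21, 6·0+6·1=6≤16, objective 9.
Maximum is 18 at (s,t)=(0,2).

18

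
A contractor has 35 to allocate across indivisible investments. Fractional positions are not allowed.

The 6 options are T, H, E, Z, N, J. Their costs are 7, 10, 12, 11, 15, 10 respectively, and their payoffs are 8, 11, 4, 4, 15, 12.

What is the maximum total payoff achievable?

38

Take H, N, and J: cost 10 + 15 + 10 = 35 ≤ 35, payoff 11 + 15 + 12 = 38.
No other feasible combination does better.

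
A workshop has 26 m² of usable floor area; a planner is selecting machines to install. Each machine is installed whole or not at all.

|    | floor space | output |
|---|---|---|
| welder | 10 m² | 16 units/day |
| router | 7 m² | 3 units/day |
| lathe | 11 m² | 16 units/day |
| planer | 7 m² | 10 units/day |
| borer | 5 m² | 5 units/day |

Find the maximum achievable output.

37

Take welder, lathe, and borer: floor space 10 + 11 + 5 = 26 ≤ 26, output 16 + 16 + 5 = 37.
No other feasible combination does better.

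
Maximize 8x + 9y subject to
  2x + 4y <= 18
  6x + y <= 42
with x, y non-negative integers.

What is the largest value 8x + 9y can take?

(x,y)=(5,2): 2·5+4·2=18≤18, 6·5+1·2=32≤42, objective 58.
(x,y)=(6,1): 2·6+4·1=16≤18, 6·6+1·1=37≤42, objective 57.
(x,y)=(7,0): 2·7+4·0=14≤18, 6·7+1·0=42≤42, objective 56.
(x,y)=(4,2): 2·4+4·2=16≤18, 6·4+1·2=26≤42, objective 50.
No feasible integer point exceeds 58.

58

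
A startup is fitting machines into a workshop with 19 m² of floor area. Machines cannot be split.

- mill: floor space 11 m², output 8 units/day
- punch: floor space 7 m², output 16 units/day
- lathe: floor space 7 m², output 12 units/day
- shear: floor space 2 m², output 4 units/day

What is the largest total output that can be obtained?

32

punch + lathe + shear: floor space 7 + 7 + 2 = 16 ≤ 19, output 16 + 12 + 4 = 32.
punch + lathe: floor space 7 + 7 = 14 ≤ 19, output 16 + 12 = 28.
Best is punch, lathe, and shear with total output 32.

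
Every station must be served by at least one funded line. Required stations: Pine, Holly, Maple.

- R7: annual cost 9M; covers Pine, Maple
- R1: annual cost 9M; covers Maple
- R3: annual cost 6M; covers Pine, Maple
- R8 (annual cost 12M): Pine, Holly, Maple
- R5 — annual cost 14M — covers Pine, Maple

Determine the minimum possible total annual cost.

The greedy cost-per-new-station heuristic would pick R3 and R8 for 18, but a cheaper cover exists.
R8 alone covers Pine, Holly, Maple — every station.
Total annual cost: 12.
No cover costs less than 12.

12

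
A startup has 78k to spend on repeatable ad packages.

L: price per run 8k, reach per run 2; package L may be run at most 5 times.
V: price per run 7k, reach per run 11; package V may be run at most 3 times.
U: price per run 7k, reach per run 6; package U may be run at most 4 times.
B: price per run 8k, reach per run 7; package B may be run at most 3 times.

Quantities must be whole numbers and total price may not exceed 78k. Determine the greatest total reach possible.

78

Take 3×V, 4×U, and 3×B: price 73 ≤ 78, reach 3·11 + 4·6 + 3·7 = 78.
V has the best ratio (11/7) and is taken to its limit of 3; remaining capacity is filled optimally with the others.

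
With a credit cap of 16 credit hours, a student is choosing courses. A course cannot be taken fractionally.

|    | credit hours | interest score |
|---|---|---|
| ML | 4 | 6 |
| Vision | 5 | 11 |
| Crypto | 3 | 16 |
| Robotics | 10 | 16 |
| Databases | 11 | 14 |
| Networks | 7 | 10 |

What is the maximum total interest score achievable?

37

ML + Vision + Crypto: credit hours 4 + 5 + 3 = 12 ≤ 16, interest score 6 + 11 + 16 = 33.
Vision + Crypto + Networks: credit hours 5 + 3 + 7 = 15 ≤ 16, interest score 11 + 16 + 10 = 37.
Best is Vision, Crypto, and Networks with total interest score 37.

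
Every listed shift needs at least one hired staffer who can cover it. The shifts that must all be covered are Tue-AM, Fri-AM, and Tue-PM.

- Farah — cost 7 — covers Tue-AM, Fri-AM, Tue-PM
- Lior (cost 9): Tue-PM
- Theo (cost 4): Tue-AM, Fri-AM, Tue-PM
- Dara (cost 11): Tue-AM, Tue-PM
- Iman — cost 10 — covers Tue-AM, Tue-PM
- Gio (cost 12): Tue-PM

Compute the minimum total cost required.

4

Theo alone covers Tue-AM, Fri-AM, Tue-PM — every shift.
Total cost: 4.
No cover costs less than 4.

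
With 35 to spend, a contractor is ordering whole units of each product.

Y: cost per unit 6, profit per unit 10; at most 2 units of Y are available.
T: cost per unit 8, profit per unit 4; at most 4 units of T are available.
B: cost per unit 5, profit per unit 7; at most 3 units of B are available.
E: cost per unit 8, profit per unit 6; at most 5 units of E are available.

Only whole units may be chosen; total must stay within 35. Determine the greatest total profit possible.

47

Take 2×Y, 3×B, and 1×E: cost 35 ≤ 35, profit 2·10 + 3·7 + 1·6 = 47.
Y has the best ratio (10/6) and is taken to its limit of 2; remaining capacity is filled optimally with the others.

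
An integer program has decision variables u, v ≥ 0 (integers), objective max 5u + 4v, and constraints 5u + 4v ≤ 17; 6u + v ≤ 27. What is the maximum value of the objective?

(u,v)=(1,3): 5·1+4·3=17≤17, 6·1+1·3=9≤27, objective 17.
(u,v)=(0,4): 5·0+4·4=16≤17, 6·0+1·4=4≤27, objective 16.
No feasible integer point exceeds 17.

17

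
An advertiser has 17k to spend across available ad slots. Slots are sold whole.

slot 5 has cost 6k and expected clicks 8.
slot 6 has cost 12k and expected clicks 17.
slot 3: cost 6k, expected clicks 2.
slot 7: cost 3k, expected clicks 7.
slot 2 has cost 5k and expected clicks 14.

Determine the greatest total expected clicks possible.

This is an integer program with binary decision variables.
Take slot 6 and slot 2: cost 12 + 5 = 17 ≤ 17, expected clicks 17 + 14 = 31.
No other feasible combination does better.

31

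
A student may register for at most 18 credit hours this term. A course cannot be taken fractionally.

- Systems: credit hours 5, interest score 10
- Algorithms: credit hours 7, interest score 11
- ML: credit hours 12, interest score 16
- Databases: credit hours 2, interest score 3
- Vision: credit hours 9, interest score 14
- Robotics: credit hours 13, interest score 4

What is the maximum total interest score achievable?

28

Allowing fractional choices, the relaxed optimum would be about 30.3, but courses are indivisible.
Systems + ML: credit hours 5 + 12 = 17 ≤ 18, interest score 10 + 16 = 26.
Systems + Databases + Vision: credit hours 5 + 2 + 9 = 16 ≤ 18, interest score 10 + 3 + 14 = 27.
Algorithms + Databases + Vision: credit hours 7 + 2 + 9 = 18 ≤ 18, interest score 11 + 3 + 14 = 28.
Best is Algorithms, Databases, and Vision with total interest score 28.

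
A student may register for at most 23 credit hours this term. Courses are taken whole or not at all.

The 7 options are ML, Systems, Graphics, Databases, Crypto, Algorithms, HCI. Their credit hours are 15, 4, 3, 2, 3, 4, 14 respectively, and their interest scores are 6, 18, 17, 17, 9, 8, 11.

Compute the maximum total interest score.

Take Systems, Graphics, Databases, Crypto, and Algorithms: credit hours 4 + 3 + 2 + 3 + 4 = 16 ≤ 23, interest score 18 + 17 + 17 + 9 + 8 = 69.
No other feasible combination does better.

69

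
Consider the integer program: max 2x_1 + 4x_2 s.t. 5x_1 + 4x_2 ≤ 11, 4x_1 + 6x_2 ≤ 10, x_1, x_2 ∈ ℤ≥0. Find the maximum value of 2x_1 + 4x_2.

6

Relaxing integrality, the LP optimum is 6.67 at (x_1,x_2) = (0, 1.67), which is not an integer point.
(x_1,x_2)=(1,1): 5·1+4·1=9≤11, 4·1+6·1=10≤10, objective 6.
(x_1,x_2)=(0,1): 5·0+4·1=4≤11, 4·0+6·1=6≤10, objective 4.
(x_1,x_2)=(2,0): 5·2+4·0=10≤11, 4·2+6·0=8≤10, objective 4.
(x_1,x_2)=(1,0): 5·1+4·0=5≤11, 4·1+6·0=4≤10, objective 2.
No feasible integer point exceeds 6.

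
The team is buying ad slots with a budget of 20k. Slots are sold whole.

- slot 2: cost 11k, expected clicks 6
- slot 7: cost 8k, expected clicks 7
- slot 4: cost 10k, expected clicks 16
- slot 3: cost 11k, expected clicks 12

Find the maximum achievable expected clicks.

Allowing fractional choices, the relaxed optimum would be about 26.9, but ad slots are indivisible.
slot 7 + slot 3: cost 8 + 11 = 19 ≤ 20, expected clicks 7 + 12 = 19.
slot 7 + slot 4: cost 8 + 10 = 18 ≤ 20, expected clicks 7 + 16 = 23.
slot 4: cost 10 ≤ 20, expected clicks 16.
Best is slot 7 and slot 4 with total expected clicks 23.

23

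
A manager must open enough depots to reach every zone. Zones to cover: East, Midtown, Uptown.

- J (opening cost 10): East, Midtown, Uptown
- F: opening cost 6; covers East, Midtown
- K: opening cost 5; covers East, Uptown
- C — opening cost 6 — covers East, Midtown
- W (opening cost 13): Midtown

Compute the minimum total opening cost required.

10

This is a weighted set-cover instance.
The greedy cost-per-new-zone heuristic would pick K and F for 11, but a cheaper cover exists.
J alone covers East, Midtown, Uptown — every zone.
Total opening cost: 10.
No cover costs less than 10.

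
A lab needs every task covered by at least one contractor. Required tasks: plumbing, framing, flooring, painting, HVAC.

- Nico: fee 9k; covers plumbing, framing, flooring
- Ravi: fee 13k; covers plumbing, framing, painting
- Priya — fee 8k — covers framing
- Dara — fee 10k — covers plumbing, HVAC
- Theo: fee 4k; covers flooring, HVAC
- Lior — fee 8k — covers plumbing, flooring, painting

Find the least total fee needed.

Choose Ravi and Theo: together they cover plumbing, framing, flooring, painting, HVAC — every task.
Total fee: 13 + 4 = 17.

17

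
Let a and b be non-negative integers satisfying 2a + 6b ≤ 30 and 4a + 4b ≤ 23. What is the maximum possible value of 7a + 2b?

(a,b)=(5,0): 2·5+6·0=10≤30, 4·5+4·0=20≤23, objective 35.
(a,b)=(4,1): 2·4+6·1=14≤30, 4·4+4·1=20≤23, objective 30.
(a,b)=(4,0): 2·4+6·0=8≤30, 4·4+4·0=16≤23, objective 28.
Maximum is 35 at (a,b)=(5,0).

35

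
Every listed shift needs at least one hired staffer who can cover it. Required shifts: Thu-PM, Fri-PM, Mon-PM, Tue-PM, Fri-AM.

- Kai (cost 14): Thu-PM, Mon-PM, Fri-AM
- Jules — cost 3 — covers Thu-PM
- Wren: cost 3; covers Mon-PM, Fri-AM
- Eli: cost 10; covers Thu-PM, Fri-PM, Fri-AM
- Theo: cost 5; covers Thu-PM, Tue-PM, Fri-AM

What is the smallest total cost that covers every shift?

Choose Wren, Eli, and Theo: together they cover Thu-PM, Fri-PM, Mon-PM, Tue-PM, Fri-AM — every shift.
Total cost: 3 + 10 + 5 = 18.
No cover costs less than 18.

18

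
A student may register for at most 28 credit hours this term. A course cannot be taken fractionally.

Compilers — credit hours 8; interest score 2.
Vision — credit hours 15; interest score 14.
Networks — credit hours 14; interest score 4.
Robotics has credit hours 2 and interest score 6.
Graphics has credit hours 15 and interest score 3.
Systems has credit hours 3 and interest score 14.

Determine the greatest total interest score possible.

36

Allowing fractional choices, the relaxed optimum would be about 36.3, but courses are indivisible.
Compilers + Vision + Systems: credit hours 8 + 15 + 3 = 26 ≤ 28, interest score 2 + 14 + 14 = 30.
Compilers + Vision + Robotics + Systems: credit hours 8 + 15 + 2 + 3 = 28 ≤ 28, interest score 2 + 14 + 6 + 14 = 36.
Vision + Robotics + Systems: credit hours 15 + 2 + 3 = 20 ≤ 28, interest score 14 + 6 + 14 = 34.
Best is Compilers, Vision, Robotics, and Systems with total interest score 36.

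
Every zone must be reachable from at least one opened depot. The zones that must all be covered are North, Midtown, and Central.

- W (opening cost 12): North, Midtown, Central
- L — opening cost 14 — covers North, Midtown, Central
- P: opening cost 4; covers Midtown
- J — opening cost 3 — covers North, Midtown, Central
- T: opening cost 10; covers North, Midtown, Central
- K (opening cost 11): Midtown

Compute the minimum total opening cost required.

3

J alone covers North, Midtown, Central — every zone.
Total opening cost: 3.
No cover costs less than 3.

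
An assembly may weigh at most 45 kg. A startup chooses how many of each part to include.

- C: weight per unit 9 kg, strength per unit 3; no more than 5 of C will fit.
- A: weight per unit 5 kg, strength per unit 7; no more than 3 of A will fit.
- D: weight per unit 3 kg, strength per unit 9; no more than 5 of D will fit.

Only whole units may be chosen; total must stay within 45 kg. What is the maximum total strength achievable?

This is a bounded integer knapsack.
D has the best ratio (9/3); taking only D gives at most 5×9 = 45 (stopped by the supply cap of 5).
Mixing does better — 1×C, 3×A, and 5×D: weight 39 ≤ 45, strength 1·3 + 3·7 + 5·9 = 69.

69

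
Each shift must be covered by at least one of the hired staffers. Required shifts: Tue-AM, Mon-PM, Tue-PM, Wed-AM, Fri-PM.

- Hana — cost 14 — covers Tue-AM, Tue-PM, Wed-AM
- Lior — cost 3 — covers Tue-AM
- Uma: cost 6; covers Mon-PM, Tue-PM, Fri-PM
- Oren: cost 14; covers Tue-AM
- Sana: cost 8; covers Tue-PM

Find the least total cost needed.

20

The greedy cost-per-new-shift heuristic would pick Uma, Lior, and Hana for 23, but a cheaper cover exists.
Choose Hana and Uma: together they cover Tue-AM, Mon-PM, Tue-PM, Wed-AM, Fri-PM — every shift.
Total cost: 14 + 6 = 20.
No cover costs less than 20.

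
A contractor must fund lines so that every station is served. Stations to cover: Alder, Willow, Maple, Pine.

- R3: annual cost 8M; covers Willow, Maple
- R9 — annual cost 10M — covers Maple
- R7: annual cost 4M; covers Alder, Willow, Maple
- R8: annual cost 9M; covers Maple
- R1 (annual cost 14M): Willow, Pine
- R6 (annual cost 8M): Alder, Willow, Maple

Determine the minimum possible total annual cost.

18

This is an integer covering problem.
Choose R7 and R1: together they cover Alder, Willow, Maple, Pine — every station.
Total annual cost: 4 + 14 = 18.
No cover costs less than 18.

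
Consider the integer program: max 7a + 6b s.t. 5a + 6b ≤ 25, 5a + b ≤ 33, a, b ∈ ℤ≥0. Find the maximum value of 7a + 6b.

(a,b)=(5,0): 5·5+6·0=25≤25, 5·5+1·0=25≤33, objective 35.
(a,b)=(4,0): 5·4+6·0=20≤25, 5·4+1·0=20≤33, objective 28.
The best lattice point is (5,0), giving 35.

35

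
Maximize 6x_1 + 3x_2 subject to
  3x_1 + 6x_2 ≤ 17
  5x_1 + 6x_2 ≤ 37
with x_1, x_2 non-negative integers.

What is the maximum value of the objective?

30

The continuous relaxation peaks at (5.67, 0) with value 34.00; rounding to a feasible lattice point costs some objective.
(x_1,x_2)=(5,0): 3·5+6·0=15≤17, 5·5+6·0=25≤37, objective 30.
(x_1,x_2)=(4,0): 3·4+6·0=12≤17, 5·4+6·0=20≤37, objective 24.
No feasible integer point exceeds 30.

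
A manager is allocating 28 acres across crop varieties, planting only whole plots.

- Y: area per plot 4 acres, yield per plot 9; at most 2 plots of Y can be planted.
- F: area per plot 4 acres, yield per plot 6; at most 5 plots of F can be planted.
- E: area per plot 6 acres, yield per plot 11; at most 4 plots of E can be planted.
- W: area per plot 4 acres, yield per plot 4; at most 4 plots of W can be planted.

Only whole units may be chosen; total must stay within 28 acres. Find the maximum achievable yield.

53

Y has the best ratio (9/4); taking only Y gives at most 2×9 = 18 (stopped by the supply cap of 2).
Mixing does better — 1×Y and 4×E: area 28 ≤ 28, yield 1·9 + 4·11 = 53.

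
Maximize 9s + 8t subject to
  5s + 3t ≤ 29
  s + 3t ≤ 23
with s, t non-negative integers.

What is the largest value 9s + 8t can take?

Relaxing integrality, the LP optimum is 70.83 at (s,t) = (1.5, 7.17), which is not an integer point.
(s,t)=(2,6): 5·2+3·6=28≤29, 1·2+3·6=20≤23, objective 66.
(s,t)=(1,7): 5·1+3·7=26≤29, 1·1+3·7=22≤23, objective 65.
(s,t)=(2,5): 5·2+3·5=25≤29, 1·2+3·5=17≤23, objective 58.
No feasible integer point exceeds 66.

66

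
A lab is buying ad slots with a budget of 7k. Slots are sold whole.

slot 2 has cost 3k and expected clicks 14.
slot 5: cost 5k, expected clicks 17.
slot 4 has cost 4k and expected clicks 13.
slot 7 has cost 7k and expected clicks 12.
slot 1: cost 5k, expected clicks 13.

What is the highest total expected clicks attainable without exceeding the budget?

27

Take slot 2 and slot 4: cost 3 + 4 = 7 ≤ 7, expected clicks 14 + 13 = 27.
No other feasible combination does better.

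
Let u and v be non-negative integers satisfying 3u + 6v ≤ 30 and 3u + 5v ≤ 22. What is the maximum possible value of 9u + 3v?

Relaxing integrality, the LP optimum is 66.00 at (u,v) = (7.33, 0), which is not an integer point.
(u,v)=(7,0): 3·7+6·0=21≤30, 3·7+5·0=21≤22, objective 63.
(u,v)=(6,0): 3·6+6·0=18≤30, 3·6+5·0=18≤22, objective 54.
The best lattice point is (7,0), giving 63.

63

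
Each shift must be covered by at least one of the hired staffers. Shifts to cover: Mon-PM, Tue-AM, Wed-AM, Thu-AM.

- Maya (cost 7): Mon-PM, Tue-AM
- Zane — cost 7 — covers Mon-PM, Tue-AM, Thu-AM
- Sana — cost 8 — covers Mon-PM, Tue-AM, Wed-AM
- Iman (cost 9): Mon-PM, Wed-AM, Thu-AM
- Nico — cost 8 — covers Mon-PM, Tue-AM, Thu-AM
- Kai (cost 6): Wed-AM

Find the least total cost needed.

Choose Zane and Kai: together they cover Mon-PM, Tue-AM, Wed-AM, Thu-AM — every shift.
Total cost: 7 + 6 = 13.

13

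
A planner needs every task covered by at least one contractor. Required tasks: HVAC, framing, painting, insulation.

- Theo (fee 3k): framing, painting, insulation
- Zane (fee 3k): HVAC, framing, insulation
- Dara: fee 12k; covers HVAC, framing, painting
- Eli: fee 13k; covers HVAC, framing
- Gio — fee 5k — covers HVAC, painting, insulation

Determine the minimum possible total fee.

6

Choose Theo and Zane: together they cover HVAC, framing, painting, insulation — every task.
Total fee: 3 + 3 = 6.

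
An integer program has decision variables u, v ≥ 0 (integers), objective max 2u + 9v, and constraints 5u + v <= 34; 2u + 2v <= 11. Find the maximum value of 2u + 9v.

(u,v)=(0,5) is feasible, giving 45.
(u,v)=(1,4) is feasible, giving 38.
(u,v)=(0,4) is feasible, giving 36.
Maximum is 45 at (u,v)=(0,5).

45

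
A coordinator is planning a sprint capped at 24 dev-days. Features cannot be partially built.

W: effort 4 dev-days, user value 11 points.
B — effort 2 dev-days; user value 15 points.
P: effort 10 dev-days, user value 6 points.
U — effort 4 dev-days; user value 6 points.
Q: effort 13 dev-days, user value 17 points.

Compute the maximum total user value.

W + B + Q: effort 4 + 2 + 13 = 19 ≤ 24, user value 11 + 15 + 17 = 43.
B + U + Q: effort 2 + 4 + 13 = 19 ≤ 24, user value 15 + 6 + 17 = 38.
W + B + U + Q: effort 4 + 2 + 4 + 13 = 23 ≤ 24, user value 11 + 15 + 6 + 17 = 49.
Best is W, B, U, and Q with total user value 49.

49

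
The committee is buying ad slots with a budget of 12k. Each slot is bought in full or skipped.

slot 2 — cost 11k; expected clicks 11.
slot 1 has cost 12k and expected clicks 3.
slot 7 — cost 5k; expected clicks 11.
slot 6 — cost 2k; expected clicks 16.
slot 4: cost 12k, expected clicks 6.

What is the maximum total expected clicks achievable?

27

Treat it as a binary knapsack problem.
slot 6: cost 2 ≤ 12, expected clicks 16.
slot 7: cost 5 ≤ 12, expected clicks 11.
slot 7 + slot 6: cost 5 + 2 = 7 ≤ 12, expected clicks 11 + 16 = 27.
Best is slot 7 and slot 6 with total expected clicks 27.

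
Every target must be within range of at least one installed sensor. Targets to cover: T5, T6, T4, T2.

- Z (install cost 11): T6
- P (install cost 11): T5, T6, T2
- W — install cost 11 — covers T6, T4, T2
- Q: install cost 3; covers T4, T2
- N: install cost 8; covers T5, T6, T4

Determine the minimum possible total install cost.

Choose Q and N: together they cover T5, T6, T4, T2 — every target.
Total install cost: 3 + 8 = 11.
No cover costs less than 11.

11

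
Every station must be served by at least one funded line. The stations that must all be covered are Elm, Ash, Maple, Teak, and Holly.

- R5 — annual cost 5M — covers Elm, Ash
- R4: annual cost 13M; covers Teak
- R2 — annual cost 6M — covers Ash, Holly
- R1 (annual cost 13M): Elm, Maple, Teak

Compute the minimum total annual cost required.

19

This is a weighted set-cover instance.
The greedy cost-per-new-station heuristic would pick R5, R2, and R1 for 24, but a cheaper cover exists.
Choose R2 and R1: together they cover Elm, Ash, Maple, Teak, Holly — every station.
Total annual cost: 6 + 13 = 19.
No cover costs less than 19.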